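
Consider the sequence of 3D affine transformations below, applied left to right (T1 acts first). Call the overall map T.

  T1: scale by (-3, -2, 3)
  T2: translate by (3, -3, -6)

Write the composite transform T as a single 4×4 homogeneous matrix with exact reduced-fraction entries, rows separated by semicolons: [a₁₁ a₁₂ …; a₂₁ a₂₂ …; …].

T1 = [-3 0 0 0; 0 -2 0 0; 0 0 3 0; 0 0 0 1]
T2·T1 = [-3 0 0 3; 0 -2 0 -3; 0 0 3 -6; 0 0 0 1]

T = [-3 0 0 3; 0 -2 0 -3; 0 0 3 -6; 0 0 0 1]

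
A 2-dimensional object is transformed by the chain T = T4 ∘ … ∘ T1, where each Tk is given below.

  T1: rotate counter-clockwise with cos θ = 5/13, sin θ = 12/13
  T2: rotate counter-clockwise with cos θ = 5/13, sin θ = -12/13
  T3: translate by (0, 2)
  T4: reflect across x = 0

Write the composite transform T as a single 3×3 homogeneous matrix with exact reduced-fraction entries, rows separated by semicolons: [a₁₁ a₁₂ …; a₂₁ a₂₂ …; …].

T1 = [5/13 -12/13 0; 12/13 5/13 0; 0 0 1]
T2·T1 = [1 0 0; 0 1 0; 0 0 1]
T3·…·T1 = [1 0 0; 0 1 2; 0 0 1]
T4·…·T1 = [-1 0 0; 0 1 2; 0 0 1]

T = [-1 0 0; 0 1 2; 0 0 1]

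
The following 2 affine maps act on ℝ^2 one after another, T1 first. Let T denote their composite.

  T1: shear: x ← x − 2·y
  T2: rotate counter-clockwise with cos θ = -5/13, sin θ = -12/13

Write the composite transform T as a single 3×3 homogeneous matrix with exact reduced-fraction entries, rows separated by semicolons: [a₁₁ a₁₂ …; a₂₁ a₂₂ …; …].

T = [-5/13 22/13 0; -12/13 19/13 0; 0 0 1]

T1 = [1 -2 0; 0 1 0; 0 0 1]
T2·T1 = [-5/13 22/13 0; -12/13 19/13 0; 0 0 1]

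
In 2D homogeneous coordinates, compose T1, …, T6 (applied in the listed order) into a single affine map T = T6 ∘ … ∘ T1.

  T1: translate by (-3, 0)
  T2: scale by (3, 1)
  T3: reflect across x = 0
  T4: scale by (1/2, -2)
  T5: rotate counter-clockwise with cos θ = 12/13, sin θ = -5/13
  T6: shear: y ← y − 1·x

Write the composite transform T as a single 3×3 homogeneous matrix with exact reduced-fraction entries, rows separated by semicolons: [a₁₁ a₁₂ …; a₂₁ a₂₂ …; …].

T1 = [1 0 -3; 0 1 0; 0 0 1]
T2·T1 = [3 0 -9; 0 1 0; 0 0 1]
T3·…·T1 = [-3 0 9; 0 1 0; 0 0 1]
T4·…·T1 = [-3/2 0 9/2; 0 -2 0; 0 0 1]
T5·…·T1 = [-18/13 -10/13 54/13; 15/26 -24/13 -45/26; 0 0 1]
T6·…·T1 = [-18/13 -10/13 54/13; 51/26 -14/13 -153/26; 0 0 1]

T = [-18/13 -10/13 54/13; 51/26 -14/13 -153/26; 0 0 1]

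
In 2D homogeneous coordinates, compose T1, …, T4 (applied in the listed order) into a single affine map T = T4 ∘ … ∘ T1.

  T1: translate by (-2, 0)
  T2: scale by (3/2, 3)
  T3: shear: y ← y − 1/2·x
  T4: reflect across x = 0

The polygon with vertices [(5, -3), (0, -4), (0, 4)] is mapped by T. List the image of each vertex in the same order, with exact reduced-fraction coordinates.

image vertices: (-9/2, -45/4), (3, -21/2), (3, 27/2)

T1 translate by (-2, 0): (5, -3) → (3, -3); (0, -4) → (-2, -4); (0, 4) → (-2, 4)
T2 scale by (3/2, 3): (3, -3) → (9/2, -9); (-2, -4) → (-3, -12); (-2, 4) → (-3, 12)
T3 shear: y ← y − 1/2·x: (9/2, -9) → (9/2, -45/4); (-3, -12) → (-3, -21/2); (-3, 12) → (-3, 27/2)
T4 reflect across x = 0: (9/2, -45/4) → (-9/2, -45/4); (-3, -21/2) → (3, -21/2); (-3, 27/2) → (3, 27/2)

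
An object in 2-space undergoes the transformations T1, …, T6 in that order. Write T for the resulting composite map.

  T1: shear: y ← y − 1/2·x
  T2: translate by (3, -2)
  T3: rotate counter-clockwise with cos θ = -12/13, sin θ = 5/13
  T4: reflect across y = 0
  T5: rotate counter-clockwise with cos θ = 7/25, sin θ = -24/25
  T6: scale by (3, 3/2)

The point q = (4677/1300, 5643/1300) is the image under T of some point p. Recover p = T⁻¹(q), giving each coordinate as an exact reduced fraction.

p = (-3/2, 4)

T1 = [1 0 0; -1/2 1 0; 0 0 1]
T2·T1 = [1 0 3; -1/2 1 -2; 0 0 1]
T3·…·T1 = [-19/26 -5/13 -2; 11/13 -12/13 3; 0 0 1]
T4·…·T1 = [-19/26 -5/13 -2; -11/13 12/13 -3; 0 0 1]
T5·…·T1 = [-661/650 253/325 -86/25; 151/325 204/325 27/25; 0 0 1]
T6·…·T1 = [-1983/650 759/325 -258/25; 453/650 306/325 81/50; 0 0 1]
det M = -9/2; M⁻¹ = [-68/325 506/975 -3; 151/975 661/975 1/2; 0 0 1]
M⁻¹ · (4677/1300, 5643/1300)ᵀ = (-3/2, 4)ᵀ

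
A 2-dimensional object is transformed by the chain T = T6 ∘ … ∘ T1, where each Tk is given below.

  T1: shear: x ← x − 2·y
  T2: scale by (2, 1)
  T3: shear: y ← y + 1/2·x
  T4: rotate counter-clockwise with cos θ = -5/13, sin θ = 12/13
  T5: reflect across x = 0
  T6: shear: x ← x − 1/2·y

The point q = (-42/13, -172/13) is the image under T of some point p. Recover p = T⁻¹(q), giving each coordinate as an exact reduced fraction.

T1 = [1 -2 0; 0 1 0; 0 0 1]
T2·T1 = [2 -4 0; 0 1 0; 0 0 1]
T3·…·T1 = [2 -4 0; 1 -1 0; 0 0 1]
T4·…·T1 = [-22/13 32/13 0; 19/13 -43/13 0; 0 0 1]
T5·…·T1 = [22/13 -32/13 0; 19/13 -43/13 0; 0 0 1]
T6·…·T1 = [25/26 -21/26 0; 19/13 -43/13 0; 0 0 1]
det M = -2; M⁻¹ = [43/26 -21/52 0; 19/26 -25/52 0; 0 0 1]
M⁻¹ · (-42/13, -172/13)ᵀ = (0, 4)ᵀ

p = (0, 4)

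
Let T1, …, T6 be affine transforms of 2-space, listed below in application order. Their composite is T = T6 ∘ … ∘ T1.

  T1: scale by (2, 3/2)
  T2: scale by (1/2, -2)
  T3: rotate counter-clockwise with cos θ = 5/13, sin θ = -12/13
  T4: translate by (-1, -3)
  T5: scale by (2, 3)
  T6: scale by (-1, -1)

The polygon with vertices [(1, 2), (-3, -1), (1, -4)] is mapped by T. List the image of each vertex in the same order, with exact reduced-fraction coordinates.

T1 scale by (2, 3/2): (1, 2) → (2, 3); (-3, -1) → (-6, -3/2); (1, -4) → (2, -6)
T2 scale by (1/2, -2): (2, 3) → (1, -6); (-6, -3/2) → (-3, 3); (2, -6) → (1, 12)
T3 rotate counter-clockwise with cos θ = 5/13, sin θ = -12/13: (1, -6) → (-67/13, -42/13); (-3, 3) → (21/13, 51/13); (1, 12) → (149/13, 48/13)
T4 translate by (-1, -3): (-67/13, -42/13) → (-80/13, -81/13); (21/13, 51/13) → (8/13, 12/13); (149/13, 48/13) → (136/13, 9/13)
T5 scale by (2, 3): (-80/13, -81/13) → (-160/13, -243/13); (8/13, 12/13) → (16/13, 36/13); (136/13, 9/13) → (272/13, 27/13)
T6 scale by (-1, -1): (-160/13, -243/13) → (160/13, 243/13); (16/13, 36/13) → (-16/13, -36/13); (272/13, 27/13) → (-272/13, -27/13)

image vertices: (160/13, 243/13), (-16/13, -36/13), (-272/13, -27/13)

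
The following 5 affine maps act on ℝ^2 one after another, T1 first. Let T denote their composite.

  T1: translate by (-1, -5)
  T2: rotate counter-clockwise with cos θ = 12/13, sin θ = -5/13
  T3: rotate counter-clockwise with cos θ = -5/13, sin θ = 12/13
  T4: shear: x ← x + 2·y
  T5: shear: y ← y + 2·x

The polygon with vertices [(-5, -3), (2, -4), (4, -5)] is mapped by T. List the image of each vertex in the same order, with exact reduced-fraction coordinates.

T1 translate by (-1, -5): (-5, -3) → (-6, -8); (2, -4) → (1, -9); (4, -5) → (3, -10)
T2 rotate counter-clockwise with cos θ = 12/13, sin θ = -5/13: (-6, -8) → (-112/13, -66/13); (1, -9) → (-33/13, -113/13); (3, -10) → (-14/13, -135/13)
T3 rotate counter-clockwise with cos θ = -5/13, sin θ = 12/13: (-112/13, -66/13) → (8, -6); (-33/13, -113/13) → (9, 1); (-14/13, -135/13) → (10, 3)
T4 shear: x ← x + 2·y: (8, -6) → (-4, -6); (9, 1) → (11, 1); (10, 3) → (16, 3)
T5 shear: y ← y + 2·x: (-4, -6) → (-4, -14); (11, 1) → (11, 23); (16, 3) → (16, 35)

image vertices: (-4, -14), (11, 23), (16, 35)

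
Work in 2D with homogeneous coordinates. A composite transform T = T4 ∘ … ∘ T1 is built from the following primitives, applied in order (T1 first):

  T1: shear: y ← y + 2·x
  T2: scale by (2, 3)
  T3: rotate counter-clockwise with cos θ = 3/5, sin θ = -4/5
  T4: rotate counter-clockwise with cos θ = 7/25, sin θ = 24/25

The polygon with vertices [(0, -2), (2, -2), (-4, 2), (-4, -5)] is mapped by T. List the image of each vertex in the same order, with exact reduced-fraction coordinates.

image vertices: (264/125, -702/125), (204/125, 878/125), (-144/125, -2458/125), (156/25, -983/25)

T1 shear: y ← y + 2·x: (0, -2) → (0, -2); (2, -2) → (2, 2); (-4, 2) → (-4, -6); (-4, -5) → (-4, -13)
T2 scale by (2, 3): (0, -2) → (0, -6); (2, 2) → (4, 6); (-4, -6) → (-8, -18); (-4, -13) → (-8, -39)
T3 rotate counter-clockwise with cos θ = 3/5, sin θ = -4/5: (0, -6) → (-24/5, -18/5); (4, 6) → (36/5, 2/5); (-8, -18) → (-96/5, -22/5); (-8, -39) → (-36, -17)
T4 rotate counter-clockwise with cos θ = 7/25, sin θ = 24/25: (-24/5, -18/5) → (264/125, -702/125); (36/5, 2/5) → (204/125, 878/125); (-96/5, -22/5) → (-144/125, -2458/125); (-36, -17) → (156/25, -983/25)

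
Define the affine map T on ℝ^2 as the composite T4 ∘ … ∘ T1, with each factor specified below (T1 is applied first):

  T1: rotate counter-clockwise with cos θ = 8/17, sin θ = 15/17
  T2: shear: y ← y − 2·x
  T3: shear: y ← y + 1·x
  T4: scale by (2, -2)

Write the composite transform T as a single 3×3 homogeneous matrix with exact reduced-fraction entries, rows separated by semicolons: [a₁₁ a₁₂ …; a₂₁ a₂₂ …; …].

T1 = [8/17 -15/17 0; 15/17 8/17 0; 0 0 1]
T2·T1 = [8/17 -15/17 0; -1/17 38/17 0; 0 0 1]
T3·…·T1 = [8/17 -15/17 0; 7/17 23/17 0; 0 0 1]
T4·…·T1 = [16/17 -30/17 0; -14/17 -46/17 0; 0 0 1]

T = [16/17 -30/17 0; -14/17 -46/17 0; 0 0 1]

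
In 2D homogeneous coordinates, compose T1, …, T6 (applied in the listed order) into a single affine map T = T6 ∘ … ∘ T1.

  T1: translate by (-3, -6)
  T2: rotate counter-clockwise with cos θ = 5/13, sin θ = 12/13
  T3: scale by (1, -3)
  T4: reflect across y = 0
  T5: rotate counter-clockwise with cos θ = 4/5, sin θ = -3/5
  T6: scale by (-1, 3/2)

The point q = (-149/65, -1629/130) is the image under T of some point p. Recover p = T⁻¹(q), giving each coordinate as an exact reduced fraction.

p = (4, -1)

T1 = [1 0 -3; 0 1 -6; 0 0 1]
T2·T1 = [5/13 -12/13 57/13; 12/13 5/13 -66/13; 0 0 1]
T3·…·T1 = [5/13 -12/13 57/13; -36/13 -15/13 198/13; 0 0 1]
T4·…·T1 = [5/13 -12/13 57/13; 36/13 15/13 -198/13; 0 0 1]
T5·…·T1 = [128/65 -3/65 -366/65; 129/65 96/65 -963/65; 0 0 1]
T6·…·T1 = [-128/65 3/65 366/65; 387/130 144/65 -2889/130; 0 0 1]
det M = -9/2; M⁻¹ = [-32/65 2/195 3; 43/65 256/585 6; 0 0 1]
M⁻¹ · (-149/65, -1629/130)ᵀ = (4, -1)ᵀ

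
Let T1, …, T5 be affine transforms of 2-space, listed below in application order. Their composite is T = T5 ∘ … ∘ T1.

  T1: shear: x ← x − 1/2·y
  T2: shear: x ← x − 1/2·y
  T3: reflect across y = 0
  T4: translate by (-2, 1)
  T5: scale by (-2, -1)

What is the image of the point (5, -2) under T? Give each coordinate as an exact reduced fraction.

T(p) = (-10, -3)

T1 shear: x ← x − 1/2·y: (5, -2) → (6, -2)
T2 shear: x ← x − 1/2·y: (6, -2) → (7, -2)
T3 reflect across y = 0: (7, -2) → (7, 2)
T4 translate by (-2, 1): (7, 2) → (5, 3)
T5 scale by (-2, -1): (5, 3) → (-10, -3)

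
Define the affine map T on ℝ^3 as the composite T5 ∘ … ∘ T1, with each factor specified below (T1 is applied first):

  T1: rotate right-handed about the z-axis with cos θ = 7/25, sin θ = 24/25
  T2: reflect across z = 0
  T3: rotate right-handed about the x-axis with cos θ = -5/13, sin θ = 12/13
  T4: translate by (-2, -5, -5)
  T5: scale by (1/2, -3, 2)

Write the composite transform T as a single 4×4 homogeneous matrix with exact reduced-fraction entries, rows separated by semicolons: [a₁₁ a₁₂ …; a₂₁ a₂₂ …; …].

T = [7/50 -12/25 0 -1; 72/65 21/65 -36/13 15; 576/325 168/325 10/13 -10; 0 0 0 1]

T1 = [7/25 -24/25 0 0; 24/25 7/25 0 0; 0 0 1 0; 0 0 0 1]
T2·T1 = [7/25 -24/25 0 0; 24/25 7/25 0 0; 0 0 -1 0; 0 0 0 1]
T3·…·T1 = [7/25 -24/25 0 0; -24/65 -7/65 12/13 0; 288/325 84/325 5/13 0; 0 0 0 1]
T4·…·T1 = [7/25 -24/25 0 -2; -24/65 -7/65 12/13 -5; 288/325 84/325 5/13 -5; 0 0 0 1]
T5·…·T1 = [7/50 -12/25 0 -1; 72/65 21/65 -36/13 15; 576/325 168/325 10/13 -10; 0 0 0 1]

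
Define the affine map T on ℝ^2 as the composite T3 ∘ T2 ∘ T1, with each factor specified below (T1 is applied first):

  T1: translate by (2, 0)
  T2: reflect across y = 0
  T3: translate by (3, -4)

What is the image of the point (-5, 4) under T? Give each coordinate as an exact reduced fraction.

T1 translate by (2, 0): (-5, 4) → (-3, 4)
T2 reflect across y = 0: (-3, 4) → (-3, -4)
T3 translate by (3, -4): (-3, -4) → (0, -8)

T(p) = (0, -8)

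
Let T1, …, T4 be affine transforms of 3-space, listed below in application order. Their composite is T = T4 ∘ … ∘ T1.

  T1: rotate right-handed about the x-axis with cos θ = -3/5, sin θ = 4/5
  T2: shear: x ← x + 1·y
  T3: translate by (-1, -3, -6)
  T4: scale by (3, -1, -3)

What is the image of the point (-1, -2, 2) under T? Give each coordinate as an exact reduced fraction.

T1 rotate right-handed about the x-axis with cos θ = -3/5, sin θ = 4/5: (-1, -2, 2) → (-1, -2/5, -14/5)
T2 shear: x ← x + 1·y: (-1, -2/5, -14/5) → (-7/5, -2/5, -14/5)
T3 translate by (-1, -3, -6): (-7/5, -2/5, -14/5) → (-12/5, -17/5, -44/5)
T4 scale by (3, -1, -3): (-12/5, -17/5, -44/5) → (-36/5, 17/5, 132/5)

T(p) = (-36/5, 17/5, 132/5)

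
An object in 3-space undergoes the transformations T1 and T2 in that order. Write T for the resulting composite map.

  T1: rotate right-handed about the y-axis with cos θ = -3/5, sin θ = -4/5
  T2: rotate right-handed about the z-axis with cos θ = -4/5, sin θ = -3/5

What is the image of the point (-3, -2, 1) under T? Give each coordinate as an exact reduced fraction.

T1 rotate right-handed about the y-axis with cos θ = -3/5, sin θ = -4/5: (-3, -2, 1) → (1, -2, -3)
T2 rotate right-handed about the z-axis with cos θ = -4/5, sin θ = -3/5: (1, -2, -3) → (-2, 1, -3)

T(p) = (-2, 1, -3)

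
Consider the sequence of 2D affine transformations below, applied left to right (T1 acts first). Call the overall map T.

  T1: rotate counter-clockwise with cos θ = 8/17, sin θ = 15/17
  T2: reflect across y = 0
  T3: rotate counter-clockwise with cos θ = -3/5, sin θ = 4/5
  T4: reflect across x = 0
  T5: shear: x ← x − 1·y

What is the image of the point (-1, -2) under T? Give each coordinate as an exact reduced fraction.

T(p) = (39/17, -1/17)

T1 rotate counter-clockwise with cos θ = 8/17, sin θ = 15/17: (-1, -2) → (22/17, -31/17)
T2 reflect across y = 0: (22/17, -31/17) → (22/17, 31/17)
T3 rotate counter-clockwise with cos θ = -3/5, sin θ = 4/5: (22/17, 31/17) → (-38/17, -1/17)
T4 reflect across x = 0: (-38/17, -1/17) → (38/17, -1/17)
T5 shear: x ← x − 1·y: (38/17, -1/17) → (39/17, -1/17)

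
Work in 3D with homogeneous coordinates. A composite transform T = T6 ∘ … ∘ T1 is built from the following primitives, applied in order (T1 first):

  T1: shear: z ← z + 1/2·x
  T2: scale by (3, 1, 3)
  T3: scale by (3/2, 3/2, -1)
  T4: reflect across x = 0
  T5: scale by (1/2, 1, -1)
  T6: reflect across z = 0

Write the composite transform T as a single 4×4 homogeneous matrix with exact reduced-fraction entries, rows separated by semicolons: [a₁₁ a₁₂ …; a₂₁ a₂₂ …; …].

T1 = [1 0 0 0; 0 1 0 0; 1/2 0 1 0; 0 0 0 1]
T2·T1 = [3 0 0 0; 0 1 0 0; 3/2 0 3 0; 0 0 0 1]
T3·…·T1 = [9/2 0 0 0; 0 3/2 0 0; -3/2 0 -3 0; 0 0 0 1]
T4·…·T1 = [-9/2 0 0 0; 0 3/2 0 0; -3/2 0 -3 0; 0 0 0 1]
T5·…·T1 = [-9/4 0 0 0; 0 3/2 0 0; 3/2 0 3 0; 0 0 0 1]
T6·…·T1 = [-9/4 0 0 0; 0 3/2 0 0; -3/2 0 -3 0; 0 0 0 1]

T = [-9/4 0 0 0; 0 3/2 0 0; -3/2 0 -3 0; 0 0 0 1]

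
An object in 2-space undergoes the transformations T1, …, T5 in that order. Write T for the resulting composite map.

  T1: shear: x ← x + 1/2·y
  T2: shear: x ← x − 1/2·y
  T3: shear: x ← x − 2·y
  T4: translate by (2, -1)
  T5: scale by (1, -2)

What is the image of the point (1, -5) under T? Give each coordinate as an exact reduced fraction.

T1 shear: x ← x + 1/2·y: (1, -5) → (-3/2, -5)
T2 shear: x ← x − 1/2·y: (-3/2, -5) → (1, -5)
T3 shear: x ← x − 2·y: (1, -5) → (11, -5)
T4 translate by (2, -1): (11, -5) → (13, -6)
T5 scale by (1, -2): (13, -6) → (13, 12)

T(p) = (13, 12)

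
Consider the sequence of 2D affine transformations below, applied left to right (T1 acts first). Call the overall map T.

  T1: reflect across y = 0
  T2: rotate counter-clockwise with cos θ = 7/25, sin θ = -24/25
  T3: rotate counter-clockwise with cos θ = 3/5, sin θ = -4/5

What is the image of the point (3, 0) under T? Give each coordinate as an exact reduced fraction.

T1 reflect across y = 0: (3, 0) → (3, 0)
T2 rotate counter-clockwise with cos θ = 7/25, sin θ = -24/25: (3, 0) → (21/25, -72/25)
T3 rotate counter-clockwise with cos θ = 3/5, sin θ = -4/5: (21/25, -72/25) → (-9/5, -12/5)

T(p) = (-9/5, -12/5)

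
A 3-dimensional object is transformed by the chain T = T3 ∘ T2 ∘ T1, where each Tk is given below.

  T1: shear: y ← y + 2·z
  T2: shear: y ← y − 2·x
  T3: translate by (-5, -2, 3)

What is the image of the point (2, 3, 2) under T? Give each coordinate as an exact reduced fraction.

T1 shear: y ← y + 2·z: (2, 3, 2) → (2, 7, 2)
T2 shear: y ← y − 2·x: (2, 7, 2) → (2, 3, 2)
T3 translate by (-5, -2, 3): (2, 3, 2) → (-3, 1, 5)

T(p) = (-3, 1, 5)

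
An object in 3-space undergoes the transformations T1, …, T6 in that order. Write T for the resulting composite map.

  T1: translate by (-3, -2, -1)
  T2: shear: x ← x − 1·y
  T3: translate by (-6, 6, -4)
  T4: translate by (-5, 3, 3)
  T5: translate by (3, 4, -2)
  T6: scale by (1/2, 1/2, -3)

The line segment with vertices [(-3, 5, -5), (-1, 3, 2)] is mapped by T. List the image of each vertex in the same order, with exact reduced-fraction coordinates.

T1 translate by (-3, -2, -1): (-3, 5, -5) → (-6, 3, -6); (-1, 3, 2) → (-4, 1, 1)
T2 shear: x ← x − 1·y: (-6, 3, -6) → (-9, 3, -6); (-4, 1, 1) → (-5, 1, 1)
T3 translate by (-6, 6, -4): (-9, 3, -6) → (-15, 9, -10); (-5, 1, 1) → (-11, 7, -3)
T4 translate by (-5, 3, 3): (-15, 9, -10) → (-20, 12, -7); (-11, 7, -3) → (-16, 10, 0)
T5 translate by (3, 4, -2): (-20, 12, -7) → (-17, 16, -9); (-16, 10, 0) → (-13, 14, -2)
T6 scale by (1/2, 1/2, -3): (-17, 16, -9) → (-17/2, 8, 27); (-13, 14, -2) → (-13/2, 7, 6)

image vertices: (-17/2, 8, 27), (-13/2, 7, 6)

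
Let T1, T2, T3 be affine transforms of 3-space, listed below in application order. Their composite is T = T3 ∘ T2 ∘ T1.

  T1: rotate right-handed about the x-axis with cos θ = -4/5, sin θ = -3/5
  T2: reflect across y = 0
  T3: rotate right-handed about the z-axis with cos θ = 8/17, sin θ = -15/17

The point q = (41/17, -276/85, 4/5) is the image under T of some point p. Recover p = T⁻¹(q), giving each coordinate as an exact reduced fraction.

p = (4, 0, -1)

T1 = [1 0 0 0; 0 -4/5 3/5 0; 0 -3/5 -4/5 0; 0 0 0 1]
T2·T1 = [1 0 0 0; 0 4/5 -3/5 0; 0 -3/5 -4/5 0; 0 0 0 1]
T3·…·T1 = [8/17 12/17 -9/17 0; -15/17 32/85 -24/85 0; 0 -3/5 -4/5 0; 0 0 0 1]
det M = -1; M⁻¹ = [8/17 -15/17 0 0; 12/17 32/85 -3/5 0; -9/17 -24/85 -4/5 0; 0 0 0 1]
M⁻¹ · (41/17, -276/85, 4/5)ᵀ = (4, 0, -1)ᵀ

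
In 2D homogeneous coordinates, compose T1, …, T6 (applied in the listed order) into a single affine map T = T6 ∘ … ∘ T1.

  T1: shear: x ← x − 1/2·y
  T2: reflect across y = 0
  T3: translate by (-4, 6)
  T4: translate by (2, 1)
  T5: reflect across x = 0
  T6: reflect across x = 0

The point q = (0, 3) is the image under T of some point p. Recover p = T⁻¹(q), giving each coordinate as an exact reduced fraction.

T1 = [1 -1/2 0; 0 1 0; 0 0 1]
T2·T1 = [1 -1/2 0; 0 -1 0; 0 0 1]
T3·…·T1 = [1 -1/2 -4; 0 -1 6; 0 0 1]
T4·…·T1 = [1 -1/2 -2; 0 -1 7; 0 0 1]
T5·…·T1 = [-1 1/2 2; 0 -1 7; 0 0 1]
T6·…·T1 = [1 -1/2 -2; 0 -1 7; 0 0 1]
det M = -1; M⁻¹ = [1 -1/2 11/2; 0 -1 7; 0 0 1]
M⁻¹ · (0, 3)ᵀ = (4, 4)ᵀ

p = (4, 4)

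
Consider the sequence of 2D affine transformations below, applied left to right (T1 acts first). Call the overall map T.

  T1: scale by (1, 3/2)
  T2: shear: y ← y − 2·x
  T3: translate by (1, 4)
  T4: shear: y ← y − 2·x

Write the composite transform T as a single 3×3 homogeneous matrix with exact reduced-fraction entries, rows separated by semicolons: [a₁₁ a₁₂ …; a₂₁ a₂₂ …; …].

T1 = [1 0 0; 0 3/2 0; 0 0 1]
T2·T1 = [1 0 0; -2 3/2 0; 0 0 1]
T3·…·T1 = [1 0 1; -2 3/2 4; 0 0 1]
T4·…·T1 = [1 0 1; -4 3/2 2; 0 0 1]

T = [1 0 1; -4 3/2 2; 0 0 1]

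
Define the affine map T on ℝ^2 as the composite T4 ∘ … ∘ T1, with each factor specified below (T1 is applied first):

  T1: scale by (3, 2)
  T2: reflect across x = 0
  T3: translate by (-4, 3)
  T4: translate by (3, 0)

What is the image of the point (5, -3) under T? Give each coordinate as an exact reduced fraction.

T(p) = (-16, -3)

T1 scale by (3, 2): (5, -3) → (15, -6)
T2 reflect across x = 0: (15, -6) → (-15, -6)
T3 translate by (-4, 3): (-15, -6) → (-19, -3)
T4 translate by (3, 0): (-19, -3) → (-16, -3)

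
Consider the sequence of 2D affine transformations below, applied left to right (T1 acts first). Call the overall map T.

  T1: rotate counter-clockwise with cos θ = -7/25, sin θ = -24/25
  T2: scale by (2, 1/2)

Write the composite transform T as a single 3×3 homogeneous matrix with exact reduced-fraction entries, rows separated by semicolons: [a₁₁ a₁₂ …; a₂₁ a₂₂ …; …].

T1 = [-7/25 24/25 0; -24/25 -7/25 0; 0 0 1]
T2·T1 = [-14/25 48/25 0; -12/25 -7/50 0; 0 0 1]

T = [-14/25 48/25 0; -12/25 -7/50 0; 0 0 1]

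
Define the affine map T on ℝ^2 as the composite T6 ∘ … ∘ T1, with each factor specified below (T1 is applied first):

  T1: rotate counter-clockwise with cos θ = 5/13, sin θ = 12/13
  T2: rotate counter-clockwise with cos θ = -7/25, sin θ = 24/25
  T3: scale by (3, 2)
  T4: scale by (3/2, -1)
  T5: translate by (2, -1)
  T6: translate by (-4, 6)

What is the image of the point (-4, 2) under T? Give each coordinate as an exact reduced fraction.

T(p) = (968/65, 641/65)

T1 rotate counter-clockwise with cos θ = 5/13, sin θ = 12/13: (-4, 2) → (-44/13, -38/13)
T2 rotate counter-clockwise with cos θ = -7/25, sin θ = 24/25: (-44/13, -38/13) → (244/65, -158/65)
T3 scale by (3, 2): (244/65, -158/65) → (732/65, -316/65)
T4 scale by (3/2, -1): (732/65, -316/65) → (1098/65, 316/65)
T5 translate by (2, -1): (1098/65, 316/65) → (1228/65, 251/65)
T6 translate by (-4, 6): (1228/65, 251/65) → (968/65, 641/65)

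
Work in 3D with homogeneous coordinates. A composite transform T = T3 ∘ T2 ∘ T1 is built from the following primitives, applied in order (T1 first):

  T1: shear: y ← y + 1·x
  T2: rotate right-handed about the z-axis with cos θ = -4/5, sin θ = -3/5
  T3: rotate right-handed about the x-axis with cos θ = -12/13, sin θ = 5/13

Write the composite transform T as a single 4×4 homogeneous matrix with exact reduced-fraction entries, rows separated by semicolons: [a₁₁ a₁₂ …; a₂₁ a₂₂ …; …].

T = [-1/5 3/5 0 0; 84/65 48/65 -5/13 0; -7/13 -4/13 -12/13 0; 0 0 0 1]

T1 = [1 0 0 0; 1 1 0 0; 0 0 1 0; 0 0 0 1]
T2·T1 = [-1/5 3/5 0 0; -7/5 -4/5 0 0; 0 0 1 0; 0 0 0 1]
T3·…·T1 = [-1/5 3/5 0 0; 84/65 48/65 -5/13 0; -7/13 -4/13 -12/13 0; 0 0 0 1]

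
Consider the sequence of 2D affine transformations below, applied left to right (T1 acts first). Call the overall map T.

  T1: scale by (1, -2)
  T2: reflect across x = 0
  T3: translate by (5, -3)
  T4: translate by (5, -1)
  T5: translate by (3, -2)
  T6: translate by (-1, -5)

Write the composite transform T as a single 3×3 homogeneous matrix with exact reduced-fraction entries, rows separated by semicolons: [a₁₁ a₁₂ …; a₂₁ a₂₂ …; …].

T = [-1 0 12; 0 -2 -11; 0 0 1]

T1 = [1 0 0; 0 -2 0; 0 0 1]
T2·T1 = [-1 0 0; 0 -2 0; 0 0 1]
T3·…·T1 = [-1 0 5; 0 -2 -3; 0 0 1]
T4·…·T1 = [-1 0 10; 0 -2 -4; 0 0 1]
T5·…·T1 = [-1 0 13; 0 -2 -6; 0 0 1]
T6·…·T1 = [-1 0 12; 0 -2 -11; 0 0 1]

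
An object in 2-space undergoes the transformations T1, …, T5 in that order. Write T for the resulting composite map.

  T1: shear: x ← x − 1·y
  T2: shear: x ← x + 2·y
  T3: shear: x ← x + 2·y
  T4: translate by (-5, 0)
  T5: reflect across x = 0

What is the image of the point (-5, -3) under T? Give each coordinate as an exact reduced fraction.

T1 shear: x ← x − 1·y: (-5, -3) → (-2, -3)
T2 shear: x ← x + 2·y: (-2, -3) → (-8, -3)
T3 shear: x ← x + 2·y: (-8, -3) → (-14, -3)
T4 translate by (-5, 0): (-14, -3) → (-19, -3)
T5 reflect across x = 0: (-19, -3) → (19, -3)

T(p) = (19, -3)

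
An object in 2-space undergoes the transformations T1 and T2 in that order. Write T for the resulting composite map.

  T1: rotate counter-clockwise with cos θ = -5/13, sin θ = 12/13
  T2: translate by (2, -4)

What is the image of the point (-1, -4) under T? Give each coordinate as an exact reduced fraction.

T1 rotate counter-clockwise with cos θ = -5/13, sin θ = 12/13: (-1, -4) → (53/13, 8/13)
T2 translate by (2, -4): (53/13, 8/13) → (79/13, -44/13)

T(p) = (79/13, -44/13)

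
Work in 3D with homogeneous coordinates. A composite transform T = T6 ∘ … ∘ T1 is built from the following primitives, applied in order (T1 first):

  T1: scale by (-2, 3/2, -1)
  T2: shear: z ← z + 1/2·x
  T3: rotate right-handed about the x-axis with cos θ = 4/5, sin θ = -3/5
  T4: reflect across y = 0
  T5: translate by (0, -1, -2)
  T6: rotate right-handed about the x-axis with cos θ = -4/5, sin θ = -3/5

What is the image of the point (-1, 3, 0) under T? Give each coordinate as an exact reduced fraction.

T1 scale by (-2, 3/2, -1): (-1, 3, 0) → (2, 9/2, 0)
T2 shear: z ← z + 1/2·x: (2, 9/2, 0) → (2, 9/2, 1)
T3 rotate right-handed about the x-axis with cos θ = 4/5, sin θ = -3/5: (2, 9/2, 1) → (2, 21/5, -19/10)
T4 reflect across y = 0: (2, 21/5, -19/10) → (2, -21/5, -19/10)
T5 translate by (0, -1, -2): (2, -21/5, -19/10) → (2, -26/5, -39/10)
T6 rotate right-handed about the x-axis with cos θ = -4/5, sin θ = -3/5: (2, -26/5, -39/10) → (2, 91/50, 156/25)

T(p) = (2, 91/50, 156/25)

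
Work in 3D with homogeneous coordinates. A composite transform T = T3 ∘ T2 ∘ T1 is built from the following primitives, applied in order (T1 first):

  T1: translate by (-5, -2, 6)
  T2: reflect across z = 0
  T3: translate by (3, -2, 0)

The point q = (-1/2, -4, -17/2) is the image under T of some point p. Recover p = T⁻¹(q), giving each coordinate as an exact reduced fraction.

T1 = [1 0 0 -5; 0 1 0 -2; 0 0 1 6; 0 0 0 1]
T2·T1 = [1 0 0 -5; 0 1 0 -2; 0 0 -1 -6; 0 0 0 1]
T3·…·T1 = [1 0 0 -2; 0 1 0 -4; 0 0 -1 -6; 0 0 0 1]
det M = -1; M⁻¹ = [1 0 0 2; 0 1 0 4; 0 0 -1 -6; 0 0 0 1]
M⁻¹ · (-1/2, -4, -17/2)ᵀ = (3/2, 0, 5/2)ᵀ

p = (3/2, 0, 5/2)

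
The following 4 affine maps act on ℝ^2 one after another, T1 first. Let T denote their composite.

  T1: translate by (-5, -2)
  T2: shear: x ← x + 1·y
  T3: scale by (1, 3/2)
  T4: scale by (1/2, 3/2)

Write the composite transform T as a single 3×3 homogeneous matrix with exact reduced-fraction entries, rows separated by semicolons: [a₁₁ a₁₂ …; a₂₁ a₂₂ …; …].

T1 = [1 0 -5; 0 1 -2; 0 0 1]
T2·T1 = [1 1 -7; 0 1 -2; 0 0 1]
T3·…·T1 = [1 1 -7; 0 3/2 -3; 0 0 1]
T4·…·T1 = [1/2 1/2 -7/2; 0 9/4 -9/2; 0 0 1]

T = [1/2 1/2 -7/2; 0 9/4 -9/2; 0 0 1]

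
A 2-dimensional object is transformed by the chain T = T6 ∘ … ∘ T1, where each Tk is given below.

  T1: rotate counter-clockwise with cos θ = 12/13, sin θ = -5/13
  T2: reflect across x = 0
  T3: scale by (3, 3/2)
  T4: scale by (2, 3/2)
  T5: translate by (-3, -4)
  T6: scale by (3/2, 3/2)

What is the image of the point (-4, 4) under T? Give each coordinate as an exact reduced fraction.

T1 rotate counter-clockwise with cos θ = 12/13, sin θ = -5/13: (-4, 4) → (-28/13, 68/13)
T2 reflect across x = 0: (-28/13, 68/13) → (28/13, 68/13)
T3 scale by (3, 3/2): (28/13, 68/13) → (84/13, 102/13)
T4 scale by (2, 3/2): (84/13, 102/13) → (168/13, 153/13)
T5 translate by (-3, -4): (168/13, 153/13) → (129/13, 101/13)
T6 scale by (3/2, 3/2): (129/13, 101/13) → (387/26, 303/26)

T(p) = (387/26, 303/26)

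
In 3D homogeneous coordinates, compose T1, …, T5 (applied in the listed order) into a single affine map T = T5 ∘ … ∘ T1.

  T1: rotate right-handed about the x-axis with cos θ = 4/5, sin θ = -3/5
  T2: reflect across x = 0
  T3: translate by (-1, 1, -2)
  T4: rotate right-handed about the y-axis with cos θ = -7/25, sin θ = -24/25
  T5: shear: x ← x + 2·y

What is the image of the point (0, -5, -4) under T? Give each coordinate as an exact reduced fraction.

T1 rotate right-handed about the x-axis with cos θ = 4/5, sin θ = -3/5: (0, -5, -4) → (0, -32/5, -1/5)
T2 reflect across x = 0: (0, -32/5, -1/5) → (0, -32/5, -1/5)
T3 translate by (-1, 1, -2): (0, -32/5, -1/5) → (-1, -27/5, -11/5)
T4 rotate right-handed about the y-axis with cos θ = -7/25, sin θ = -24/25: (-1, -27/5, -11/5) → (299/125, -27/5, -43/125)
T5 shear: x ← x + 2·y: (299/125, -27/5, -43/125) → (-1051/125, -27/5, -43/125)

T(p) = (-1051/125, -27/5, -43/125)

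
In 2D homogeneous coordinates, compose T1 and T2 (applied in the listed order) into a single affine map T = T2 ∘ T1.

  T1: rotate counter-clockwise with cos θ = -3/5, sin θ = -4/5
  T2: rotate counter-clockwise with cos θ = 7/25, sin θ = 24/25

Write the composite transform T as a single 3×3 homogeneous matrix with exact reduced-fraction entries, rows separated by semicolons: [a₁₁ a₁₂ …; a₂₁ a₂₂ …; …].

T = [3/5 4/5 0; -4/5 3/5 0; 0 0 1]

T1 = [-3/5 4/5 0; -4/5 -3/5 0; 0 0 1]
T2·T1 = [3/5 4/5 0; -4/5 3/5 0; 0 0 1]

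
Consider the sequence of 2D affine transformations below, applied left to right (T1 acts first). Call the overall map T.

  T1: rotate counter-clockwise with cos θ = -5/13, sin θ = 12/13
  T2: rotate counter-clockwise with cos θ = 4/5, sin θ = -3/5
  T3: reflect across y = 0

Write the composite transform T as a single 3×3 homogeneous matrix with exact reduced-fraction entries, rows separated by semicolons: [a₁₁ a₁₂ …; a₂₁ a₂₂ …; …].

T1 = [-5/13 -12/13 0; 12/13 -5/13 0; 0 0 1]
T2·T1 = [16/65 -63/65 0; 63/65 16/65 0; 0 0 1]
T3·…·T1 = [16/65 -63/65 0; -63/65 -16/65 0; 0 0 1]

T = [16/65 -63/65 0; -63/65 -16/65 0; 0 0 1]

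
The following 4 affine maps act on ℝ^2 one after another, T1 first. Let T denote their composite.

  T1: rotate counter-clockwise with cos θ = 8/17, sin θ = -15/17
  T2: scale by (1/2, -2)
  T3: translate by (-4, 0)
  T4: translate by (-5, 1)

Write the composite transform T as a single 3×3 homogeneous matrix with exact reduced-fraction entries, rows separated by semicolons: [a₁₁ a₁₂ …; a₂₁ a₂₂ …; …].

T = [4/17 15/34 -9; 30/17 -16/17 1; 0 0 1]

T1 = [8/17 15/17 0; -15/17 8/17 0; 0 0 1]
T2·T1 = [4/17 15/34 0; 30/17 -16/17 0; 0 0 1]
T3·…·T1 = [4/17 15/34 -4; 30/17 -16/17 0; 0 0 1]
T4·…·T1 = [4/17 15/34 -9; 30/17 -16/17 1; 0 0 1]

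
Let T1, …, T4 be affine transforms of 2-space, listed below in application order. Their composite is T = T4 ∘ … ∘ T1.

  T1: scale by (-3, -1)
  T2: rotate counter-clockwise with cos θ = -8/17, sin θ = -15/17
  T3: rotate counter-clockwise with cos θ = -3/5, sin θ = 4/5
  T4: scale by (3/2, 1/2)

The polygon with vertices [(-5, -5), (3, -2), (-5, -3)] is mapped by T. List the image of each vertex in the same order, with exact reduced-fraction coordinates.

image vertices: (717/34, 123/34), (-69/5, 3/10), (3663/170, 447/170)

T1 scale by (-3, -1): (-5, -5) → (15, 5); (3, -2) → (-9, 2); (-5, -3) → (15, 3)
T2 rotate counter-clockwise with cos θ = -8/17, sin θ = -15/17: (15, 5) → (-45/17, -265/17); (-9, 2) → (6, 7); (15, 3) → (-75/17, -249/17)
T3 rotate counter-clockwise with cos θ = -3/5, sin θ = 4/5: (-45/17, -265/17) → (239/17, 123/17); (6, 7) → (-46/5, 3/5); (-75/17, -249/17) → (1221/85, 447/85)
T4 scale by (3/2, 1/2): (239/17, 123/17) → (717/34, 123/34); (-46/5, 3/5) → (-69/5, 3/10); (1221/85, 447/85) → (3663/170, 447/170)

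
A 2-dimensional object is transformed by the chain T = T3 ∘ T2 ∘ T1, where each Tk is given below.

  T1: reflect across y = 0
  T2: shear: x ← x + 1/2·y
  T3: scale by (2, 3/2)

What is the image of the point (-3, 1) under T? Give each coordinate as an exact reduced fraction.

T1 reflect across y = 0: (-3, 1) → (-3, -1)
T2 shear: x ← x + 1/2·y: (-3, -1) → (-7/2, -1)
T3 scale by (2, 3/2): (-7/2, -1) → (-7, -3/2)

T(p) = (-7, -3/2)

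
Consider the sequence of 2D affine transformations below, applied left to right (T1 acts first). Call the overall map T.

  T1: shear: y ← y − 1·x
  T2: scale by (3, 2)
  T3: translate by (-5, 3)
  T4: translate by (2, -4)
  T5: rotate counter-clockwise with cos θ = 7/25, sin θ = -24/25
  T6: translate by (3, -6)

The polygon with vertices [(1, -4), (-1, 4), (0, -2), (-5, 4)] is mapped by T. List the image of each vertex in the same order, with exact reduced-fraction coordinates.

image vertices: (-189/25, -227/25), (249/25, 57/25), (-66/25, -113/25), (357/25, 401/25)

T1 shear: y ← y − 1·x: (1, -4) → (1, -5); (-1, 4) → (-1, 5); (0, -2) → (0, -2); (-5, 4) → (-5, 9)
T2 scale by (3, 2): (1, -5) → (3, -10); (-1, 5) → (-3, 10); (0, -2) → (0, -4); (-5, 9) → (-15, 18)
T3 translate by (-5, 3): (3, -10) → (-2, -7); (-3, 10) → (-8, 13); (0, -4) → (-5, -1); (-15, 18) → (-20, 21)
T4 translate by (2, -4): (-2, -7) → (0, -11); (-8, 13) → (-6, 9); (-5, -1) → (-3, -5); (-20, 21) → (-18, 17)
T5 rotate counter-clockwise with cos θ = 7/25, sin θ = -24/25: (0, -11) → (-264/25, -77/25); (-6, 9) → (174/25, 207/25); (-3, -5) → (-141/25, 37/25); (-18, 17) → (282/25, 551/25)
T6 translate by (3, -6): (-264/25, -77/25) → (-189/25, -227/25); (174/25, 207/25) → (249/25, 57/25); (-141/25, 37/25) → (-66/25, -113/25); (282/25, 551/25) → (357/25, 401/25)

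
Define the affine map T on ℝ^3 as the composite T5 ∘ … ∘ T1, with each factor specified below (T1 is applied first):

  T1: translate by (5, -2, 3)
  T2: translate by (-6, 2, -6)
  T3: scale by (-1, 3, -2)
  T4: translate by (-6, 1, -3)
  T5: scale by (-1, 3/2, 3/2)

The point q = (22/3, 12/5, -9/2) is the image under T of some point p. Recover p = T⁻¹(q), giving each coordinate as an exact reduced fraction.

T1 = [1 0 0 5; 0 1 0 -2; 0 0 1 3; 0 0 0 1]
T2·T1 = [1 0 0 -1; 0 1 0 0; 0 0 1 -3; 0 0 0 1]
T3·…·T1 = [-1 0 0 1; 0 3 0 0; 0 0 -2 6; 0 0 0 1]
T4·…·T1 = [-1 0 0 -5; 0 3 0 1; 0 0 -2 3; 0 0 0 1]
T5·…·T1 = [1 0 0 5; 0 9/2 0 3/2; 0 0 -3 9/2; 0 0 0 1]
det M = -27/2; M⁻¹ = [1 0 0 -5; 0 2/9 0 -1/3; 0 0 -1/3 3/2; 0 0 0 1]
M⁻¹ · (22/3, 12/5, -9/2)ᵀ = (7/3, 1/5, 3)ᵀ

p = (7/3, 1/5, 3)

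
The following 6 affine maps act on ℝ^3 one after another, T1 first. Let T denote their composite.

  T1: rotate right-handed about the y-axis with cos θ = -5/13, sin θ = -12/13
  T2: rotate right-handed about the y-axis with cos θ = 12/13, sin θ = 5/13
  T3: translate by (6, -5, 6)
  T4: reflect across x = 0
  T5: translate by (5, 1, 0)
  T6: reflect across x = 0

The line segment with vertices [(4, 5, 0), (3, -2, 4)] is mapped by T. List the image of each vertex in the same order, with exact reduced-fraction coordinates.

T1 rotate right-handed about the y-axis with cos θ = -5/13, sin θ = -12/13: (4, 5, 0) → (-20/13, 5, 48/13); (3, -2, 4) → (-63/13, -2, 16/13)
T2 rotate right-handed about the y-axis with cos θ = 12/13, sin θ = 5/13: (-20/13, 5, 48/13) → (0, 5, 4); (-63/13, -2, 16/13) → (-4, -2, 3)
T3 translate by (6, -5, 6): (0, 5, 4) → (6, 0, 10); (-4, -2, 3) → (2, -7, 9)
T4 reflect across x = 0: (6, 0, 10) → (-6, 0, 10); (2, -7, 9) → (-2, -7, 9)
T5 translate by (5, 1, 0): (-6, 0, 10) → (-1, 1, 10); (-2, -7, 9) → (3, -6, 9)
T6 reflect across x = 0: (-1, 1, 10) → (1, 1, 10); (3, -6, 9) → (-3, -6, 9)

image vertices: (1, 1, 10), (-3, -6, 9)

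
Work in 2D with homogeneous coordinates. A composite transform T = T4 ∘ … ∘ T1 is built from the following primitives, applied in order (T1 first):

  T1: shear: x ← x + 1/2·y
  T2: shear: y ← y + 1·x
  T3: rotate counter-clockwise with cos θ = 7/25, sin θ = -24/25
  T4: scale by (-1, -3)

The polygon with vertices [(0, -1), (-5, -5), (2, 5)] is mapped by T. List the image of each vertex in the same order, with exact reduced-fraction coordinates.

image vertices: (79/50, -9/50), (141/10, -111/10), (-519/50, 249/50)

T1 shear: x ← x + 1/2·y: (0, -1) → (-1/2, -1); (-5, -5) → (-15/2, -5); (2, 5) → (9/2, 5)
T2 shear: y ← y + 1·x: (-1/2, -1) → (-1/2, -3/2); (-15/2, -5) → (-15/2, -25/2); (9/2, 5) → (9/2, 19/2)
T3 rotate counter-clockwise with cos θ = 7/25, sin θ = -24/25: (-1/2, -3/2) → (-79/50, 3/50); (-15/2, -25/2) → (-141/10, 37/10); (9/2, 19/2) → (519/50, -83/50)
T4 scale by (-1, -3): (-79/50, 3/50) → (79/50, -9/50); (-141/10, 37/10) → (141/10, -111/10); (519/50, -83/50) → (-519/50, 249/50)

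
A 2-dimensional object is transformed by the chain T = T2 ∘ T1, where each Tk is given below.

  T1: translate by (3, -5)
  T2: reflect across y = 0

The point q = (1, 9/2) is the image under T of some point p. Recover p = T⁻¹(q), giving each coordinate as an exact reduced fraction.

T1 = [1 0 3; 0 1 -5; 0 0 1]
T2·T1 = [1 0 3; 0 -1 5; 0 0 1]
det M = -1; M⁻¹ = [1 0 -3; 0 -1 5; 0 0 1]
M⁻¹ · (1, 9/2)ᵀ = (-2, 1/2)ᵀ

p = (-2, 1/2)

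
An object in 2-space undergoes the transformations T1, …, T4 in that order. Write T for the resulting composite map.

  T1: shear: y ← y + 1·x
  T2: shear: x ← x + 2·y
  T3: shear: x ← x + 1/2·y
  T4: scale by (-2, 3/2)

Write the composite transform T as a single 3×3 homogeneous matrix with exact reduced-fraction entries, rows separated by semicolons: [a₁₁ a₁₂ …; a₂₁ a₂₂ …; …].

T1 = [1 0 0; 1 1 0; 0 0 1]
T2·T1 = [3 2 0; 1 1 0; 0 0 1]
T3·…·T1 = [7/2 5/2 0; 1 1 0; 0 0 1]
T4·…·T1 = [-7 -5 0; 3/2 3/2 0; 0 0 1]

T = [-7 -5 0; 3/2 3/2 0; 0 0 1]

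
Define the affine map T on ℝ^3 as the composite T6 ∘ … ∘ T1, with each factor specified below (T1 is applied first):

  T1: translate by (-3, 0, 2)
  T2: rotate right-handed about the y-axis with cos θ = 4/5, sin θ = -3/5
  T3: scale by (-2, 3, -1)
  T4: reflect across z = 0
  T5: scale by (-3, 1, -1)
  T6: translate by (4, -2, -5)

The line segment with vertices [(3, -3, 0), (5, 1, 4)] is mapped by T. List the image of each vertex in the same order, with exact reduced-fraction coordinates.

T1 translate by (-3, 0, 2): (3, -3, 0) → (0, -3, 2); (5, 1, 4) → (2, 1, 6)
T2 rotate right-handed about the y-axis with cos θ = 4/5, sin θ = -3/5: (0, -3, 2) → (-6/5, -3, 8/5); (2, 1, 6) → (-2, 1, 6)
T3 scale by (-2, 3, -1): (-6/5, -3, 8/5) → (12/5, -9, -8/5); (-2, 1, 6) → (4, 3, -6)
T4 reflect across z = 0: (12/5, -9, -8/5) → (12/5, -9, 8/5); (4, 3, -6) → (4, 3, 6)
T5 scale by (-3, 1, -1): (12/5, -9, 8/5) → (-36/5, -9, -8/5); (4, 3, 6) → (-12, 3, -6)
T6 translate by (4, -2, -5): (-36/5, -9, -8/5) → (-16/5, -11, -33/5); (-12, 3, -6) → (-8, 1, -11)

image vertices: (-16/5, -11, -33/5), (-8, 1, -11)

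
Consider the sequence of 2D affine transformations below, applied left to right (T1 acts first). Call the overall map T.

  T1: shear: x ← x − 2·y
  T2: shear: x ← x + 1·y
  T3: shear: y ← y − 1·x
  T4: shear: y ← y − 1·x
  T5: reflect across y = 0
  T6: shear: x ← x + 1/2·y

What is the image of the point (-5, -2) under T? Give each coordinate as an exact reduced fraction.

T1 shear: x ← x − 2·y: (-5, -2) → (-1, -2)
T2 shear: x ← x + 1·y: (-1, -2) → (-3, -2)
T3 shear: y ← y − 1·x: (-3, -2) → (-3, 1)
T4 shear: y ← y − 1·x: (-3, 1) → (-3, 4)
T5 reflect across y = 0: (-3, 4) → (-3, -4)
T6 shear: x ← x + 1/2·y: (-3, -4) → (-5, -4)

T(p) = (-5, -4)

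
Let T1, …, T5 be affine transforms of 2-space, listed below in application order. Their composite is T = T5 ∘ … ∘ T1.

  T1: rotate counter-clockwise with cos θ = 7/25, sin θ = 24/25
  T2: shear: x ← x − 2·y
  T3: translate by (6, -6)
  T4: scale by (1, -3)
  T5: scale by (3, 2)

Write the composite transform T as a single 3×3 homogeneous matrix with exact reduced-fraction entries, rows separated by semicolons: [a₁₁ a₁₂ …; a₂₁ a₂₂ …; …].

T1 = [7/25 -24/25 0; 24/25 7/25 0; 0 0 1]
T2·T1 = [-41/25 -38/25 0; 24/25 7/25 0; 0 0 1]
T3·…·T1 = [-41/25 -38/25 6; 24/25 7/25 -6; 0 0 1]
T4·…·T1 = [-41/25 -38/25 6; -72/25 -21/25 18; 0 0 1]
T5·…·T1 = [-123/25 -114/25 18; -144/25 -42/25 36; 0 0 1]

T = [-123/25 -114/25 18; -144/25 -42/25 36; 0 0 1]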